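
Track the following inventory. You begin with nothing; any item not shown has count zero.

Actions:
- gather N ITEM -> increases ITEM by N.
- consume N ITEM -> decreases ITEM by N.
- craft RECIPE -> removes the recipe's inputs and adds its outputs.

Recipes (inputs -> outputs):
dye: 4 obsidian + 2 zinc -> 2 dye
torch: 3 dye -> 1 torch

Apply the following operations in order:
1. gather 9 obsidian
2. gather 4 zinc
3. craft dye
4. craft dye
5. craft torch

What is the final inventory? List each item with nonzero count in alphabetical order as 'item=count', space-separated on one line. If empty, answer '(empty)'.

Answer: dye=1 obsidian=1 torch=1

Derivation:
After 1 (gather 9 obsidian): obsidian=9
After 2 (gather 4 zinc): obsidian=9 zinc=4
After 3 (craft dye): dye=2 obsidian=5 zinc=2
After 4 (craft dye): dye=4 obsidian=1
After 5 (craft torch): dye=1 obsidian=1 torch=1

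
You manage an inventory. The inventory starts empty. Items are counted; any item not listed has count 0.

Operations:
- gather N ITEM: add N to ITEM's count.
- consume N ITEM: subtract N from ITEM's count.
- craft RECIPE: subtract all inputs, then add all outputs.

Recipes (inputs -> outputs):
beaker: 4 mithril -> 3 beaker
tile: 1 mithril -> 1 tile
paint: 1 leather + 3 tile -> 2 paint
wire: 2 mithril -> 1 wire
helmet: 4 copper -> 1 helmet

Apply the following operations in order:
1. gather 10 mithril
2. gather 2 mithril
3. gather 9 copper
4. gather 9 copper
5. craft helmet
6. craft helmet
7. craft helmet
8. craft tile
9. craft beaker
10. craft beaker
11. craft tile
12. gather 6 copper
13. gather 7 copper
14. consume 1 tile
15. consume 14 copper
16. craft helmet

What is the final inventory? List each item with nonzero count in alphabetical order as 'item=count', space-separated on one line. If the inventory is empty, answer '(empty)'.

After 1 (gather 10 mithril): mithril=10
After 2 (gather 2 mithril): mithril=12
After 3 (gather 9 copper): copper=9 mithril=12
After 4 (gather 9 copper): copper=18 mithril=12
After 5 (craft helmet): copper=14 helmet=1 mithril=12
After 6 (craft helmet): copper=10 helmet=2 mithril=12
After 7 (craft helmet): copper=6 helmet=3 mithril=12
After 8 (craft tile): copper=6 helmet=3 mithril=11 tile=1
After 9 (craft beaker): beaker=3 copper=6 helmet=3 mithril=7 tile=1
After 10 (craft beaker): beaker=6 copper=6 helmet=3 mithril=3 tile=1
After 11 (craft tile): beaker=6 copper=6 helmet=3 mithril=2 tile=2
After 12 (gather 6 copper): beaker=6 copper=12 helmet=3 mithril=2 tile=2
After 13 (gather 7 copper): beaker=6 copper=19 helmet=3 mithril=2 tile=2
After 14 (consume 1 tile): beaker=6 copper=19 helmet=3 mithril=2 tile=1
After 15 (consume 14 copper): beaker=6 copper=5 helmet=3 mithril=2 tile=1
After 16 (craft helmet): beaker=6 copper=1 helmet=4 mithril=2 tile=1

Answer: beaker=6 copper=1 helmet=4 mithril=2 tile=1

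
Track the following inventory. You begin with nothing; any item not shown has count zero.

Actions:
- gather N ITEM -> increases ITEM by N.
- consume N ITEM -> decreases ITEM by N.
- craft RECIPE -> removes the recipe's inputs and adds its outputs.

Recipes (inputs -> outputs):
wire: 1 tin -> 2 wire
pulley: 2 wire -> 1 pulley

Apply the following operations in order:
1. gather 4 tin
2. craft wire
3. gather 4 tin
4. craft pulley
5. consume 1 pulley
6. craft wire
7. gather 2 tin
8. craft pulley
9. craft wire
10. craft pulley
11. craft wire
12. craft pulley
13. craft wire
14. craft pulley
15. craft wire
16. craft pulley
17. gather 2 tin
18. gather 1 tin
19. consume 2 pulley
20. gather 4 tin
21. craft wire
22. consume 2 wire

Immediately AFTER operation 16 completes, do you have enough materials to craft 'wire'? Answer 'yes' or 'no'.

After 1 (gather 4 tin): tin=4
After 2 (craft wire): tin=3 wire=2
After 3 (gather 4 tin): tin=7 wire=2
After 4 (craft pulley): pulley=1 tin=7
After 5 (consume 1 pulley): tin=7
After 6 (craft wire): tin=6 wire=2
After 7 (gather 2 tin): tin=8 wire=2
After 8 (craft pulley): pulley=1 tin=8
After 9 (craft wire): pulley=1 tin=7 wire=2
After 10 (craft pulley): pulley=2 tin=7
After 11 (craft wire): pulley=2 tin=6 wire=2
After 12 (craft pulley): pulley=3 tin=6
After 13 (craft wire): pulley=3 tin=5 wire=2
After 14 (craft pulley): pulley=4 tin=5
After 15 (craft wire): pulley=4 tin=4 wire=2
After 16 (craft pulley): pulley=5 tin=4

Answer: yes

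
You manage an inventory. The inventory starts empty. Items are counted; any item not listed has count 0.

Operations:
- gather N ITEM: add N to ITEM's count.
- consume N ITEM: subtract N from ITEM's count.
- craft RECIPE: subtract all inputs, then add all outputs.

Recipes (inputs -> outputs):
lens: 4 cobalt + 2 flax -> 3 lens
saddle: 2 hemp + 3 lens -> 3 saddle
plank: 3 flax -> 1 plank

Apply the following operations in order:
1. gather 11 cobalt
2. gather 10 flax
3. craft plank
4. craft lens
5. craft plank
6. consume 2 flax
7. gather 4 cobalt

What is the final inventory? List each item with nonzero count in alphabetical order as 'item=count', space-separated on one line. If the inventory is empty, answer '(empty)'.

After 1 (gather 11 cobalt): cobalt=11
After 2 (gather 10 flax): cobalt=11 flax=10
After 3 (craft plank): cobalt=11 flax=7 plank=1
After 4 (craft lens): cobalt=7 flax=5 lens=3 plank=1
After 5 (craft plank): cobalt=7 flax=2 lens=3 plank=2
After 6 (consume 2 flax): cobalt=7 lens=3 plank=2
After 7 (gather 4 cobalt): cobalt=11 lens=3 plank=2

Answer: cobalt=11 lens=3 plank=2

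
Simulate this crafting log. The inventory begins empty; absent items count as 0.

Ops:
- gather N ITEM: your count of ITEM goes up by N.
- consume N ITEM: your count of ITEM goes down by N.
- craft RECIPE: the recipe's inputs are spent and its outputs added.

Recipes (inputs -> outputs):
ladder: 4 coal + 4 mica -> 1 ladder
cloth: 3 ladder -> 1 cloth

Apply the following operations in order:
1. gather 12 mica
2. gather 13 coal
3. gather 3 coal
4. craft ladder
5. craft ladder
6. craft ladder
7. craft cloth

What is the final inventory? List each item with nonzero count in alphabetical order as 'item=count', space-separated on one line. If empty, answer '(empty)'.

After 1 (gather 12 mica): mica=12
After 2 (gather 13 coal): coal=13 mica=12
After 3 (gather 3 coal): coal=16 mica=12
After 4 (craft ladder): coal=12 ladder=1 mica=8
After 5 (craft ladder): coal=8 ladder=2 mica=4
After 6 (craft ladder): coal=4 ladder=3
After 7 (craft cloth): cloth=1 coal=4

Answer: cloth=1 coal=4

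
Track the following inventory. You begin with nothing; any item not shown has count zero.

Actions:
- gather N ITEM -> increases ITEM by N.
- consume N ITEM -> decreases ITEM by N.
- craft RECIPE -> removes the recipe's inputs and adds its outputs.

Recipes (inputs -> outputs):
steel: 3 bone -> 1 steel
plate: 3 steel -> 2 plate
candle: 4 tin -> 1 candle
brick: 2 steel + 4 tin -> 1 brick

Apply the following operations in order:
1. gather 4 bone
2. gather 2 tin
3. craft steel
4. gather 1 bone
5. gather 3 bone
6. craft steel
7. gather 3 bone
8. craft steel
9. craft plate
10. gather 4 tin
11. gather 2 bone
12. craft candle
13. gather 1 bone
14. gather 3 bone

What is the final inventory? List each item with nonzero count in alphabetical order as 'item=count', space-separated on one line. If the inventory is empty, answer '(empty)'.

Answer: bone=8 candle=1 plate=2 tin=2

Derivation:
After 1 (gather 4 bone): bone=4
After 2 (gather 2 tin): bone=4 tin=2
After 3 (craft steel): bone=1 steel=1 tin=2
After 4 (gather 1 bone): bone=2 steel=1 tin=2
After 5 (gather 3 bone): bone=5 steel=1 tin=2
After 6 (craft steel): bone=2 steel=2 tin=2
After 7 (gather 3 bone): bone=5 steel=2 tin=2
After 8 (craft steel): bone=2 steel=3 tin=2
After 9 (craft plate): bone=2 plate=2 tin=2
After 10 (gather 4 tin): bone=2 plate=2 tin=6
After 11 (gather 2 bone): bone=4 plate=2 tin=6
After 12 (craft candle): bone=4 candle=1 plate=2 tin=2
After 13 (gather 1 bone): bone=5 candle=1 plate=2 tin=2
After 14 (gather 3 bone): bone=8 candle=1 plate=2 tin=2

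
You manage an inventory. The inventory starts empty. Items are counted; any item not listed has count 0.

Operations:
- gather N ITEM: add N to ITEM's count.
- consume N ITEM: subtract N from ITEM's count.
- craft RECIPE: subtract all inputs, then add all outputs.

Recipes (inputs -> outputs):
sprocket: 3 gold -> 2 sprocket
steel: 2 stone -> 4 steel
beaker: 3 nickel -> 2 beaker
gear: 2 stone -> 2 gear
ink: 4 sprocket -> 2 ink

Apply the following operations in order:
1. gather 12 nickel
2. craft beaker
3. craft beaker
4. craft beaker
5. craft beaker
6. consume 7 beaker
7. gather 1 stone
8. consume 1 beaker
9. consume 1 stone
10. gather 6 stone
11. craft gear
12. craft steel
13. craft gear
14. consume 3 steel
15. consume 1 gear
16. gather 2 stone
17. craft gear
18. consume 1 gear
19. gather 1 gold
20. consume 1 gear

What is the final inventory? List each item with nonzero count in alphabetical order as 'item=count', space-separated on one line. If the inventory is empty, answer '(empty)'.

After 1 (gather 12 nickel): nickel=12
After 2 (craft beaker): beaker=2 nickel=9
After 3 (craft beaker): beaker=4 nickel=6
After 4 (craft beaker): beaker=6 nickel=3
After 5 (craft beaker): beaker=8
After 6 (consume 7 beaker): beaker=1
After 7 (gather 1 stone): beaker=1 stone=1
After 8 (consume 1 beaker): stone=1
After 9 (consume 1 stone): (empty)
After 10 (gather 6 stone): stone=6
After 11 (craft gear): gear=2 stone=4
After 12 (craft steel): gear=2 steel=4 stone=2
After 13 (craft gear): gear=4 steel=4
After 14 (consume 3 steel): gear=4 steel=1
After 15 (consume 1 gear): gear=3 steel=1
After 16 (gather 2 stone): gear=3 steel=1 stone=2
After 17 (craft gear): gear=5 steel=1
After 18 (consume 1 gear): gear=4 steel=1
After 19 (gather 1 gold): gear=4 gold=1 steel=1
After 20 (consume 1 gear): gear=3 gold=1 steel=1

Answer: gear=3 gold=1 steel=1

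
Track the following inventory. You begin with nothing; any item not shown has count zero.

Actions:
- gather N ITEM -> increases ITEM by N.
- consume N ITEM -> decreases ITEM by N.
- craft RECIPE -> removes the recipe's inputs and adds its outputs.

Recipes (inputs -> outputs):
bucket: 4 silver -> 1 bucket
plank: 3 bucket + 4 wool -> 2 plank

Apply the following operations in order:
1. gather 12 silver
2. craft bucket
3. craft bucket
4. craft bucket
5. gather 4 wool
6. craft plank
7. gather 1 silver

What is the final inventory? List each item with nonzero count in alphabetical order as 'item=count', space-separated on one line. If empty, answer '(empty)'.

Answer: plank=2 silver=1

Derivation:
After 1 (gather 12 silver): silver=12
After 2 (craft bucket): bucket=1 silver=8
After 3 (craft bucket): bucket=2 silver=4
After 4 (craft bucket): bucket=3
After 5 (gather 4 wool): bucket=3 wool=4
After 6 (craft plank): plank=2
After 7 (gather 1 silver): plank=2 silver=1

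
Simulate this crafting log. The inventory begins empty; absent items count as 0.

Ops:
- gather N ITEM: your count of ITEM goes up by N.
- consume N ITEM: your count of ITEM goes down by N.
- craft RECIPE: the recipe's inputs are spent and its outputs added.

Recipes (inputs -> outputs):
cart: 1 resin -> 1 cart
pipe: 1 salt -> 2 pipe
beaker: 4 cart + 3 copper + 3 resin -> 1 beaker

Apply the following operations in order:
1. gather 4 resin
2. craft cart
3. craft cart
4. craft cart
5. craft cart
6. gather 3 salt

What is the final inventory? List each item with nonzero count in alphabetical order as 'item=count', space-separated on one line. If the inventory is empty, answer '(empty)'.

Answer: cart=4 salt=3

Derivation:
After 1 (gather 4 resin): resin=4
After 2 (craft cart): cart=1 resin=3
After 3 (craft cart): cart=2 resin=2
After 4 (craft cart): cart=3 resin=1
After 5 (craft cart): cart=4
After 6 (gather 3 salt): cart=4 salt=3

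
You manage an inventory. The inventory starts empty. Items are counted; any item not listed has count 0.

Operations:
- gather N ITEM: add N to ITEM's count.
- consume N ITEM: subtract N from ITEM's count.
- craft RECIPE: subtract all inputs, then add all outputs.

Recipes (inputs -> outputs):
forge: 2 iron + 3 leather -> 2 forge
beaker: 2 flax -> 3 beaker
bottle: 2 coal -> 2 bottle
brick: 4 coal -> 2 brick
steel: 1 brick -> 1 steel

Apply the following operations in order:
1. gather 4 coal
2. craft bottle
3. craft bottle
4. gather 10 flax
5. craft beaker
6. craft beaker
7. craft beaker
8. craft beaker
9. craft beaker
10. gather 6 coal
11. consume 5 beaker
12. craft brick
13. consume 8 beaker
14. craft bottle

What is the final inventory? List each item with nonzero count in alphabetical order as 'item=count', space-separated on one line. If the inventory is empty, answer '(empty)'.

Answer: beaker=2 bottle=6 brick=2

Derivation:
After 1 (gather 4 coal): coal=4
After 2 (craft bottle): bottle=2 coal=2
After 3 (craft bottle): bottle=4
After 4 (gather 10 flax): bottle=4 flax=10
After 5 (craft beaker): beaker=3 bottle=4 flax=8
After 6 (craft beaker): beaker=6 bottle=4 flax=6
After 7 (craft beaker): beaker=9 bottle=4 flax=4
After 8 (craft beaker): beaker=12 bottle=4 flax=2
After 9 (craft beaker): beaker=15 bottle=4
After 10 (gather 6 coal): beaker=15 bottle=4 coal=6
After 11 (consume 5 beaker): beaker=10 bottle=4 coal=6
After 12 (craft brick): beaker=10 bottle=4 brick=2 coal=2
After 13 (consume 8 beaker): beaker=2 bottle=4 brick=2 coal=2
After 14 (craft bottle): beaker=2 bottle=6 brick=2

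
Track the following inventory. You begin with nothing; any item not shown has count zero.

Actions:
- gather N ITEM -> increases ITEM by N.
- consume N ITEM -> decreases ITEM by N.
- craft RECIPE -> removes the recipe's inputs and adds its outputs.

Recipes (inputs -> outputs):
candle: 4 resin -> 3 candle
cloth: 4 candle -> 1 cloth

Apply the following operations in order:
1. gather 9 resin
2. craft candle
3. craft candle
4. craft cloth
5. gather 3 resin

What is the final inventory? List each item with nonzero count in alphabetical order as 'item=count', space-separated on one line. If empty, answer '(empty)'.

After 1 (gather 9 resin): resin=9
After 2 (craft candle): candle=3 resin=5
After 3 (craft candle): candle=6 resin=1
After 4 (craft cloth): candle=2 cloth=1 resin=1
After 5 (gather 3 resin): candle=2 cloth=1 resin=4

Answer: candle=2 cloth=1 resin=4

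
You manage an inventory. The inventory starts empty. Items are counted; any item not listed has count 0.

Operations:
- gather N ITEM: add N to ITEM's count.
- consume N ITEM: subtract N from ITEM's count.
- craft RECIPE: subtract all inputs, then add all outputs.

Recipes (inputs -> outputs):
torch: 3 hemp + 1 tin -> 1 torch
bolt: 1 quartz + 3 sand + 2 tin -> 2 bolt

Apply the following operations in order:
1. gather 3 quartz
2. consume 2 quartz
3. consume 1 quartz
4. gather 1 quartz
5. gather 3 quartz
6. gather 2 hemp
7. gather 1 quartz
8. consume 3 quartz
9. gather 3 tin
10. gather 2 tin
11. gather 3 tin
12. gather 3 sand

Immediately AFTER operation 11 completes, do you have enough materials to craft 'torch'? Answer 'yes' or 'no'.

Answer: no

Derivation:
After 1 (gather 3 quartz): quartz=3
After 2 (consume 2 quartz): quartz=1
After 3 (consume 1 quartz): (empty)
After 4 (gather 1 quartz): quartz=1
After 5 (gather 3 quartz): quartz=4
After 6 (gather 2 hemp): hemp=2 quartz=4
After 7 (gather 1 quartz): hemp=2 quartz=5
After 8 (consume 3 quartz): hemp=2 quartz=2
After 9 (gather 3 tin): hemp=2 quartz=2 tin=3
After 10 (gather 2 tin): hemp=2 quartz=2 tin=5
After 11 (gather 3 tin): hemp=2 quartz=2 tin=8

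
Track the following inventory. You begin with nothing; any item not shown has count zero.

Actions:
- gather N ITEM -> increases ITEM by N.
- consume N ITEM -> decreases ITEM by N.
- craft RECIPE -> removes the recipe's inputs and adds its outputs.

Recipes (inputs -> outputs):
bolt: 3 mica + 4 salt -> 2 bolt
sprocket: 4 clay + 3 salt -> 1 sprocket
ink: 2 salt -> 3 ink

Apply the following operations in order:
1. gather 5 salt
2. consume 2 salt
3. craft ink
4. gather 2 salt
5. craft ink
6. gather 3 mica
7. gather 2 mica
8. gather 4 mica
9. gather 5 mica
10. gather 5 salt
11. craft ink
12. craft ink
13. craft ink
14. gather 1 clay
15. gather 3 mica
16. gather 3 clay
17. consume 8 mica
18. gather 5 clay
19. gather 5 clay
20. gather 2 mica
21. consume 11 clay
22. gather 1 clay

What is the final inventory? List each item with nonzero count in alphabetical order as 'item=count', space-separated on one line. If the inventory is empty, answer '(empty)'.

Answer: clay=4 ink=15 mica=11

Derivation:
After 1 (gather 5 salt): salt=5
After 2 (consume 2 salt): salt=3
After 3 (craft ink): ink=3 salt=1
After 4 (gather 2 salt): ink=3 salt=3
After 5 (craft ink): ink=6 salt=1
After 6 (gather 3 mica): ink=6 mica=3 salt=1
After 7 (gather 2 mica): ink=6 mica=5 salt=1
After 8 (gather 4 mica): ink=6 mica=9 salt=1
After 9 (gather 5 mica): ink=6 mica=14 salt=1
After 10 (gather 5 salt): ink=6 mica=14 salt=6
After 11 (craft ink): ink=9 mica=14 salt=4
After 12 (craft ink): ink=12 mica=14 salt=2
After 13 (craft ink): ink=15 mica=14
After 14 (gather 1 clay): clay=1 ink=15 mica=14
After 15 (gather 3 mica): clay=1 ink=15 mica=17
After 16 (gather 3 clay): clay=4 ink=15 mica=17
After 17 (consume 8 mica): clay=4 ink=15 mica=9
After 18 (gather 5 clay): clay=9 ink=15 mica=9
After 19 (gather 5 clay): clay=14 ink=15 mica=9
After 20 (gather 2 mica): clay=14 ink=15 mica=11
After 21 (consume 11 clay): clay=3 ink=15 mica=11
After 22 (gather 1 clay): clay=4 ink=15 mica=11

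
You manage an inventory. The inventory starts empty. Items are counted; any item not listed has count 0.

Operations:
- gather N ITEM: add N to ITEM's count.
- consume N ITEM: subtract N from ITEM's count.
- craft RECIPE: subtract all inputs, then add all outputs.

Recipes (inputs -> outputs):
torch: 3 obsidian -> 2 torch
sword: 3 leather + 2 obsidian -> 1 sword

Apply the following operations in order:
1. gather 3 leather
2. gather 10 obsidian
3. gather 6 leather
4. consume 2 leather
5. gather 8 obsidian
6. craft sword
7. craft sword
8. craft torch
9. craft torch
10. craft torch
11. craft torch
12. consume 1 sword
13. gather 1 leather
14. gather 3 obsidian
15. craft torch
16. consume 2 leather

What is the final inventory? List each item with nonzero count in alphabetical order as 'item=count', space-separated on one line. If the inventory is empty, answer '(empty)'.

Answer: obsidian=2 sword=1 torch=10

Derivation:
After 1 (gather 3 leather): leather=3
After 2 (gather 10 obsidian): leather=3 obsidian=10
After 3 (gather 6 leather): leather=9 obsidian=10
After 4 (consume 2 leather): leather=7 obsidian=10
After 5 (gather 8 obsidian): leather=7 obsidian=18
After 6 (craft sword): leather=4 obsidian=16 sword=1
After 7 (craft sword): leather=1 obsidian=14 sword=2
After 8 (craft torch): leather=1 obsidian=11 sword=2 torch=2
After 9 (craft torch): leather=1 obsidian=8 sword=2 torch=4
After 10 (craft torch): leather=1 obsidian=5 sword=2 torch=6
After 11 (craft torch): leather=1 obsidian=2 sword=2 torch=8
After 12 (consume 1 sword): leather=1 obsidian=2 sword=1 torch=8
After 13 (gather 1 leather): leather=2 obsidian=2 sword=1 torch=8
After 14 (gather 3 obsidian): leather=2 obsidian=5 sword=1 torch=8
After 15 (craft torch): leather=2 obsidian=2 sword=1 torch=10
After 16 (consume 2 leather): obsidian=2 sword=1 torch=10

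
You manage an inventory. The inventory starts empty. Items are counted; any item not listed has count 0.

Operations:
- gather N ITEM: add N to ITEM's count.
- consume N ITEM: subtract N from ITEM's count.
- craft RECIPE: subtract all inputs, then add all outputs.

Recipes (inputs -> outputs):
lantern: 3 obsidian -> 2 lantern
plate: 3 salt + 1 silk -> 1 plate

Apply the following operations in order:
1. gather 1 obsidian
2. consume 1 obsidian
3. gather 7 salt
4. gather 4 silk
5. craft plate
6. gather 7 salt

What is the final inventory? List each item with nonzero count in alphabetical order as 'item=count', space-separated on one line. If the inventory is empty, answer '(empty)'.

Answer: plate=1 salt=11 silk=3

Derivation:
After 1 (gather 1 obsidian): obsidian=1
After 2 (consume 1 obsidian): (empty)
After 3 (gather 7 salt): salt=7
After 4 (gather 4 silk): salt=7 silk=4
After 5 (craft plate): plate=1 salt=4 silk=3
After 6 (gather 7 salt): plate=1 salt=11 silk=3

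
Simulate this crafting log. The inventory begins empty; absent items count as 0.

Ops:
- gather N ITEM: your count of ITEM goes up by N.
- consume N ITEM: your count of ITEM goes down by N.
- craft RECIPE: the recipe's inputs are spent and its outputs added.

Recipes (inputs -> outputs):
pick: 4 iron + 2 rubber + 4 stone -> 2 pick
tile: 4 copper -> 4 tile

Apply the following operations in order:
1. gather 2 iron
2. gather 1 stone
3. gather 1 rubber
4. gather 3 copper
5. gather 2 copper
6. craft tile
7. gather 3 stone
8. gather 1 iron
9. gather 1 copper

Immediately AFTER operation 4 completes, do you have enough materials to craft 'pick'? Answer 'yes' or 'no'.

After 1 (gather 2 iron): iron=2
After 2 (gather 1 stone): iron=2 stone=1
After 3 (gather 1 rubber): iron=2 rubber=1 stone=1
After 4 (gather 3 copper): copper=3 iron=2 rubber=1 stone=1

Answer: no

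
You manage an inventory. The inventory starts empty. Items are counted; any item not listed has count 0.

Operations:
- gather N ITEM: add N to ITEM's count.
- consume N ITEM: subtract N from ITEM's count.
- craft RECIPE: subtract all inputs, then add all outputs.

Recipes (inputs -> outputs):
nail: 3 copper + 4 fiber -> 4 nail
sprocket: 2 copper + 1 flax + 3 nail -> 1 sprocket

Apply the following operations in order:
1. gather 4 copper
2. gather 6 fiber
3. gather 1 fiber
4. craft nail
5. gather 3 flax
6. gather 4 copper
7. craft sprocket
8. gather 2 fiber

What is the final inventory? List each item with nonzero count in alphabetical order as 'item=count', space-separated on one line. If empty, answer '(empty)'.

After 1 (gather 4 copper): copper=4
After 2 (gather 6 fiber): copper=4 fiber=6
After 3 (gather 1 fiber): copper=4 fiber=7
After 4 (craft nail): copper=1 fiber=3 nail=4
After 5 (gather 3 flax): copper=1 fiber=3 flax=3 nail=4
After 6 (gather 4 copper): copper=5 fiber=3 flax=3 nail=4
After 7 (craft sprocket): copper=3 fiber=3 flax=2 nail=1 sprocket=1
After 8 (gather 2 fiber): copper=3 fiber=5 flax=2 nail=1 sprocket=1

Answer: copper=3 fiber=5 flax=2 nail=1 sprocket=1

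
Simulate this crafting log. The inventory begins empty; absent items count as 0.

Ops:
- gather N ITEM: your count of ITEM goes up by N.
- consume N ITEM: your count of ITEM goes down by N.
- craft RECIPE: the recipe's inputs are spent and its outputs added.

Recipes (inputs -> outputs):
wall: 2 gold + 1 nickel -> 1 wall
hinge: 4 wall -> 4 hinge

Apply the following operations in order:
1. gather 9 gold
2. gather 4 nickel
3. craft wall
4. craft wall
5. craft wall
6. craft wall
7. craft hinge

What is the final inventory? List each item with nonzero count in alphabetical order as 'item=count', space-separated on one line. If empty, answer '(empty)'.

After 1 (gather 9 gold): gold=9
After 2 (gather 4 nickel): gold=9 nickel=4
After 3 (craft wall): gold=7 nickel=3 wall=1
After 4 (craft wall): gold=5 nickel=2 wall=2
After 5 (craft wall): gold=3 nickel=1 wall=3
After 6 (craft wall): gold=1 wall=4
After 7 (craft hinge): gold=1 hinge=4

Answer: gold=1 hinge=4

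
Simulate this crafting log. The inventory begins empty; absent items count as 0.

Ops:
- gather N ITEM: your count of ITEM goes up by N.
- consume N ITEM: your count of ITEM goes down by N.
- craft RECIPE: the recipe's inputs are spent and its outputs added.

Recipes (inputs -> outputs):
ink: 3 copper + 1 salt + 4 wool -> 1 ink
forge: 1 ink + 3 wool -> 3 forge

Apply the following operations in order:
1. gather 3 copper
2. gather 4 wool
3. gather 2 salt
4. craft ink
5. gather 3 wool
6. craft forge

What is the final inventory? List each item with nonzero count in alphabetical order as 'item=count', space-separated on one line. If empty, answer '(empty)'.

After 1 (gather 3 copper): copper=3
After 2 (gather 4 wool): copper=3 wool=4
After 3 (gather 2 salt): copper=3 salt=2 wool=4
After 4 (craft ink): ink=1 salt=1
After 5 (gather 3 wool): ink=1 salt=1 wool=3
After 6 (craft forge): forge=3 salt=1

Answer: forge=3 salt=1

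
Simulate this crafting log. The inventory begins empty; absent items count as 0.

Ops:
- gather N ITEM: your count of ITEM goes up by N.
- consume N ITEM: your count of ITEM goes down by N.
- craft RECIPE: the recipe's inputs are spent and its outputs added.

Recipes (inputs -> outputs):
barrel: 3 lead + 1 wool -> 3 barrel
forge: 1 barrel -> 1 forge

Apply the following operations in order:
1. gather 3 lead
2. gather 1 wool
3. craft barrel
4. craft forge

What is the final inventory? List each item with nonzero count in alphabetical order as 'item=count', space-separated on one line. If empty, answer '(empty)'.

Answer: barrel=2 forge=1

Derivation:
After 1 (gather 3 lead): lead=3
After 2 (gather 1 wool): lead=3 wool=1
After 3 (craft barrel): barrel=3
After 4 (craft forge): barrel=2 forge=1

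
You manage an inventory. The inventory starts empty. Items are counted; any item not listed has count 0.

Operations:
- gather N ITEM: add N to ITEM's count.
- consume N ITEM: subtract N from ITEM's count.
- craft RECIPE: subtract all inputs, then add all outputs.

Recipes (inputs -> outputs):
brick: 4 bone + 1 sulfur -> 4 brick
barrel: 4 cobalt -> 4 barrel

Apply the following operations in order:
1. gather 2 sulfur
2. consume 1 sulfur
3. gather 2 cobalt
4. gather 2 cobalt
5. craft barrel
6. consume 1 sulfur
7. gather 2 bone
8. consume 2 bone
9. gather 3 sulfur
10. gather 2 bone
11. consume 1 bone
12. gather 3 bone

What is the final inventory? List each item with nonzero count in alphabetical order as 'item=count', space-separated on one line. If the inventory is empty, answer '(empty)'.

Answer: barrel=4 bone=4 sulfur=3

Derivation:
After 1 (gather 2 sulfur): sulfur=2
After 2 (consume 1 sulfur): sulfur=1
After 3 (gather 2 cobalt): cobalt=2 sulfur=1
After 4 (gather 2 cobalt): cobalt=4 sulfur=1
After 5 (craft barrel): barrel=4 sulfur=1
After 6 (consume 1 sulfur): barrel=4
After 7 (gather 2 bone): barrel=4 bone=2
After 8 (consume 2 bone): barrel=4
After 9 (gather 3 sulfur): barrel=4 sulfur=3
After 10 (gather 2 bone): barrel=4 bone=2 sulfur=3
After 11 (consume 1 bone): barrel=4 bone=1 sulfur=3
After 12 (gather 3 bone): barrel=4 bone=4 sulfur=3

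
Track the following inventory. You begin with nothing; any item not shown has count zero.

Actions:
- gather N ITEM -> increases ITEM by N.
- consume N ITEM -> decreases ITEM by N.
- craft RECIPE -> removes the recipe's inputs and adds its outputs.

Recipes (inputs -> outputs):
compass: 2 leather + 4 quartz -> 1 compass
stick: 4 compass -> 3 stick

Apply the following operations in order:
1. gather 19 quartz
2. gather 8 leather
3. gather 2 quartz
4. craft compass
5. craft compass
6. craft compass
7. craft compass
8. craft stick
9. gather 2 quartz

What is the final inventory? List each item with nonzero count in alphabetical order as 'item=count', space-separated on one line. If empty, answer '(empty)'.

Answer: quartz=7 stick=3

Derivation:
After 1 (gather 19 quartz): quartz=19
After 2 (gather 8 leather): leather=8 quartz=19
After 3 (gather 2 quartz): leather=8 quartz=21
After 4 (craft compass): compass=1 leather=6 quartz=17
After 5 (craft compass): compass=2 leather=4 quartz=13
After 6 (craft compass): compass=3 leather=2 quartz=9
After 7 (craft compass): compass=4 quartz=5
After 8 (craft stick): quartz=5 stick=3
After 9 (gather 2 quartz): quartz=7 stick=3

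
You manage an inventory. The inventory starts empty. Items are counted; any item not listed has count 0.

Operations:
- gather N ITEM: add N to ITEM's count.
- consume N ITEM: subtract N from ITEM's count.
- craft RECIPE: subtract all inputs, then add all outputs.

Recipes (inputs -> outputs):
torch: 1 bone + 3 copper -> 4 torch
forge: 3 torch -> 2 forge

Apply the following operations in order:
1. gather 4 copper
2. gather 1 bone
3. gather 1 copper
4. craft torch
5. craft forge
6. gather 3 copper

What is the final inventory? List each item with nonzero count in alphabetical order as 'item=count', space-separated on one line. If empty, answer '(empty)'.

After 1 (gather 4 copper): copper=4
After 2 (gather 1 bone): bone=1 copper=4
After 3 (gather 1 copper): bone=1 copper=5
After 4 (craft torch): copper=2 torch=4
After 5 (craft forge): copper=2 forge=2 torch=1
After 6 (gather 3 copper): copper=5 forge=2 torch=1

Answer: copper=5 forge=2 torch=1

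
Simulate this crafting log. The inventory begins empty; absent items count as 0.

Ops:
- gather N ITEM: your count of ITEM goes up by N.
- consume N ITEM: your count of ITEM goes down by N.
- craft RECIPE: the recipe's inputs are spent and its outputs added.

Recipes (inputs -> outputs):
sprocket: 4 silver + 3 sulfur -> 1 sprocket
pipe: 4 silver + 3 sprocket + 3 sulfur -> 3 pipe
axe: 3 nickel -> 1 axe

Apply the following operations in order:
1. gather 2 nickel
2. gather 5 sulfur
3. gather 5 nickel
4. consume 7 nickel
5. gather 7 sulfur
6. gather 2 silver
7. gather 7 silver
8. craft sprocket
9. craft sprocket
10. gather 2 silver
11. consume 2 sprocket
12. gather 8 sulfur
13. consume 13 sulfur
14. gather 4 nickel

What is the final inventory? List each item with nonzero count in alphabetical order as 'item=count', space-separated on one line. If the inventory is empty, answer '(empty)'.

Answer: nickel=4 silver=3 sulfur=1

Derivation:
After 1 (gather 2 nickel): nickel=2
After 2 (gather 5 sulfur): nickel=2 sulfur=5
After 3 (gather 5 nickel): nickel=7 sulfur=5
After 4 (consume 7 nickel): sulfur=5
After 5 (gather 7 sulfur): sulfur=12
After 6 (gather 2 silver): silver=2 sulfur=12
After 7 (gather 7 silver): silver=9 sulfur=12
After 8 (craft sprocket): silver=5 sprocket=1 sulfur=9
After 9 (craft sprocket): silver=1 sprocket=2 sulfur=6
After 10 (gather 2 silver): silver=3 sprocket=2 sulfur=6
After 11 (consume 2 sprocket): silver=3 sulfur=6
After 12 (gather 8 sulfur): silver=3 sulfur=14
After 13 (consume 13 sulfur): silver=3 sulfur=1
After 14 (gather 4 nickel): nickel=4 silver=3 sulfur=1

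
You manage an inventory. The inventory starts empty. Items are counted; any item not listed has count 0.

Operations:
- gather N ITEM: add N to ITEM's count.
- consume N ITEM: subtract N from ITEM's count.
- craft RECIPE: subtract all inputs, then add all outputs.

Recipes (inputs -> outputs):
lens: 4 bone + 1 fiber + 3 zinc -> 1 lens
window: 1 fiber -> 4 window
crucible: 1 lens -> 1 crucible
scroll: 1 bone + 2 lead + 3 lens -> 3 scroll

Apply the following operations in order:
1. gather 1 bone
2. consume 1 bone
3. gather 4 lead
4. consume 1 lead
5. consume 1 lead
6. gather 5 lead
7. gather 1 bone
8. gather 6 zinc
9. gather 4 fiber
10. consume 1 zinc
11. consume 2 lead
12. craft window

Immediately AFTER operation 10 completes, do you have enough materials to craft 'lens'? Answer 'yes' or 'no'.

Answer: no

Derivation:
After 1 (gather 1 bone): bone=1
After 2 (consume 1 bone): (empty)
After 3 (gather 4 lead): lead=4
After 4 (consume 1 lead): lead=3
After 5 (consume 1 lead): lead=2
After 6 (gather 5 lead): lead=7
After 7 (gather 1 bone): bone=1 lead=7
After 8 (gather 6 zinc): bone=1 lead=7 zinc=6
After 9 (gather 4 fiber): bone=1 fiber=4 lead=7 zinc=6
After 10 (consume 1 zinc): bone=1 fiber=4 lead=7 zinc=5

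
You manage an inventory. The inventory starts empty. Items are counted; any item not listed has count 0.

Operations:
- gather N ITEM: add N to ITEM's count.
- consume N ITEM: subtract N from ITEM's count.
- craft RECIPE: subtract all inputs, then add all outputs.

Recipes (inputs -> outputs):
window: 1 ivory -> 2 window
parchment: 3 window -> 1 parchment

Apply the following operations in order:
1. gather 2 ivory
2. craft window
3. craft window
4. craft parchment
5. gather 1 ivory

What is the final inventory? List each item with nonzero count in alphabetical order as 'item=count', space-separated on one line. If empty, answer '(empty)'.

Answer: ivory=1 parchment=1 window=1

Derivation:
After 1 (gather 2 ivory): ivory=2
After 2 (craft window): ivory=1 window=2
After 3 (craft window): window=4
After 4 (craft parchment): parchment=1 window=1
After 5 (gather 1 ivory): ivory=1 parchment=1 window=1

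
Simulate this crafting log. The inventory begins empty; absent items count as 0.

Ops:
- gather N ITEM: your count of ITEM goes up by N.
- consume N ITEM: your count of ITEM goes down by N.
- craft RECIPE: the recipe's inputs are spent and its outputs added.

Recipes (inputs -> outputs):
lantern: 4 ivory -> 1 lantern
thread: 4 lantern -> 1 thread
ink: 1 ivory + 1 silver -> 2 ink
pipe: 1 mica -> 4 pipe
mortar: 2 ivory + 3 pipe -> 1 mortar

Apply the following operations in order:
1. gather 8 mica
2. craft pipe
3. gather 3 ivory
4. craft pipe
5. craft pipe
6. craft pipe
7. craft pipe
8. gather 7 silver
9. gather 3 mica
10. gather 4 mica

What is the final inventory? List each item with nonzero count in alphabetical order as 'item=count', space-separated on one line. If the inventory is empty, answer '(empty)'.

Answer: ivory=3 mica=10 pipe=20 silver=7

Derivation:
After 1 (gather 8 mica): mica=8
After 2 (craft pipe): mica=7 pipe=4
After 3 (gather 3 ivory): ivory=3 mica=7 pipe=4
After 4 (craft pipe): ivory=3 mica=6 pipe=8
After 5 (craft pipe): ivory=3 mica=5 pipe=12
After 6 (craft pipe): ivory=3 mica=4 pipe=16
After 7 (craft pipe): ivory=3 mica=3 pipe=20
After 8 (gather 7 silver): ivory=3 mica=3 pipe=20 silver=7
After 9 (gather 3 mica): ivory=3 mica=6 pipe=20 silver=7
After 10 (gather 4 mica): ivory=3 mica=10 pipe=20 silver=7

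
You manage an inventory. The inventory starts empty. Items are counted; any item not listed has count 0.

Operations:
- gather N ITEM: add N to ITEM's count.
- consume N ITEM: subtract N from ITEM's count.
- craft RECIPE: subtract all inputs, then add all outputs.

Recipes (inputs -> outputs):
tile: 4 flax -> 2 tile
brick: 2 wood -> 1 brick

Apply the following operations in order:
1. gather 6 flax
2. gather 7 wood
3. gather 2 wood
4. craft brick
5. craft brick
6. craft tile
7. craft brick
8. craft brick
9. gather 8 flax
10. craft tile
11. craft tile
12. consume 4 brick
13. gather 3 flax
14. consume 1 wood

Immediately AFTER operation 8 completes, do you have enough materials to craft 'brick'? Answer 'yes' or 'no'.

After 1 (gather 6 flax): flax=6
After 2 (gather 7 wood): flax=6 wood=7
After 3 (gather 2 wood): flax=6 wood=9
After 4 (craft brick): brick=1 flax=6 wood=7
After 5 (craft brick): brick=2 flax=6 wood=5
After 6 (craft tile): brick=2 flax=2 tile=2 wood=5
After 7 (craft brick): brick=3 flax=2 tile=2 wood=3
After 8 (craft brick): brick=4 flax=2 tile=2 wood=1

Answer: no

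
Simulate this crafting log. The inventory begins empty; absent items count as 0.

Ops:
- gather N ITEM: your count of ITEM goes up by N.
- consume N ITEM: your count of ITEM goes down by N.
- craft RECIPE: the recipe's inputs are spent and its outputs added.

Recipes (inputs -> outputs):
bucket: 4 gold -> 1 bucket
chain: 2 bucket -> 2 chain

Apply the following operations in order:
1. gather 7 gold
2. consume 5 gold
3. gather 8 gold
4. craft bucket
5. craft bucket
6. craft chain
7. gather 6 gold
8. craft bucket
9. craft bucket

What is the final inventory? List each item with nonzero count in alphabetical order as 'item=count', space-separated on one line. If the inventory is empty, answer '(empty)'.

After 1 (gather 7 gold): gold=7
After 2 (consume 5 gold): gold=2
After 3 (gather 8 gold): gold=10
After 4 (craft bucket): bucket=1 gold=6
After 5 (craft bucket): bucket=2 gold=2
After 6 (craft chain): chain=2 gold=2
After 7 (gather 6 gold): chain=2 gold=8
After 8 (craft bucket): bucket=1 chain=2 gold=4
After 9 (craft bucket): bucket=2 chain=2

Answer: bucket=2 chain=2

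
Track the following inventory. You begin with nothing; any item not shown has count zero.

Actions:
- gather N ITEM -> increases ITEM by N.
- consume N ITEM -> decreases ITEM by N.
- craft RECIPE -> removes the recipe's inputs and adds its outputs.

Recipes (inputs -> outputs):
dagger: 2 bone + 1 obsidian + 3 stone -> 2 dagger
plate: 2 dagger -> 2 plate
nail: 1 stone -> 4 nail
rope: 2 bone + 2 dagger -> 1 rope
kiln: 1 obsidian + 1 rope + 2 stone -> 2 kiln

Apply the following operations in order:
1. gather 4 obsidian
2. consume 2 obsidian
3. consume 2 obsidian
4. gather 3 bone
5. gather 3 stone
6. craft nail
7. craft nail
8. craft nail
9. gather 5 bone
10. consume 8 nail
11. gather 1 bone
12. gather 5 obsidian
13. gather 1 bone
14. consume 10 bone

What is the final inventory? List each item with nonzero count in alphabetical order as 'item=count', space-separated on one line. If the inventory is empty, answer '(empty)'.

After 1 (gather 4 obsidian): obsidian=4
After 2 (consume 2 obsidian): obsidian=2
After 3 (consume 2 obsidian): (empty)
After 4 (gather 3 bone): bone=3
After 5 (gather 3 stone): bone=3 stone=3
After 6 (craft nail): bone=3 nail=4 stone=2
After 7 (craft nail): bone=3 nail=8 stone=1
After 8 (craft nail): bone=3 nail=12
After 9 (gather 5 bone): bone=8 nail=12
After 10 (consume 8 nail): bone=8 nail=4
After 11 (gather 1 bone): bone=9 nail=4
After 12 (gather 5 obsidian): bone=9 nail=4 obsidian=5
After 13 (gather 1 bone): bone=10 nail=4 obsidian=5
After 14 (consume 10 bone): nail=4 obsidian=5

Answer: nail=4 obsidian=5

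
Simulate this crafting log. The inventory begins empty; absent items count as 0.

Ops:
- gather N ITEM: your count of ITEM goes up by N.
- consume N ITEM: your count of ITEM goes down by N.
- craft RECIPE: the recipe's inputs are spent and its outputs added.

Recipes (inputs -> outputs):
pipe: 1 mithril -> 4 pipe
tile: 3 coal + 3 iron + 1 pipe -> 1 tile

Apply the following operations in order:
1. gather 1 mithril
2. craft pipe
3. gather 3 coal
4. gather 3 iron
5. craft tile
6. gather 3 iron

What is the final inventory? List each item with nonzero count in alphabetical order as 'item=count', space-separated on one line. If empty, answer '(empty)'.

After 1 (gather 1 mithril): mithril=1
After 2 (craft pipe): pipe=4
After 3 (gather 3 coal): coal=3 pipe=4
After 4 (gather 3 iron): coal=3 iron=3 pipe=4
After 5 (craft tile): pipe=3 tile=1
After 6 (gather 3 iron): iron=3 pipe=3 tile=1

Answer: iron=3 pipe=3 tile=1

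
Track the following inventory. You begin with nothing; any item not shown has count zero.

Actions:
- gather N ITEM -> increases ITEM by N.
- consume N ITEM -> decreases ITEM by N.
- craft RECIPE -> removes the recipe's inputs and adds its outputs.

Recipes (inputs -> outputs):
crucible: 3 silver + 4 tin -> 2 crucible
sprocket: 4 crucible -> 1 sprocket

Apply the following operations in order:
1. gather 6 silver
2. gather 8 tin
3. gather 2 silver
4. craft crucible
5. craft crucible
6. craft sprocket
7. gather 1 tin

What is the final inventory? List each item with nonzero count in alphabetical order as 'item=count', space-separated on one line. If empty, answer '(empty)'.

Answer: silver=2 sprocket=1 tin=1

Derivation:
After 1 (gather 6 silver): silver=6
After 2 (gather 8 tin): silver=6 tin=8
After 3 (gather 2 silver): silver=8 tin=8
After 4 (craft crucible): crucible=2 silver=5 tin=4
After 5 (craft crucible): crucible=4 silver=2
After 6 (craft sprocket): silver=2 sprocket=1
After 7 (gather 1 tin): silver=2 sprocket=1 tin=1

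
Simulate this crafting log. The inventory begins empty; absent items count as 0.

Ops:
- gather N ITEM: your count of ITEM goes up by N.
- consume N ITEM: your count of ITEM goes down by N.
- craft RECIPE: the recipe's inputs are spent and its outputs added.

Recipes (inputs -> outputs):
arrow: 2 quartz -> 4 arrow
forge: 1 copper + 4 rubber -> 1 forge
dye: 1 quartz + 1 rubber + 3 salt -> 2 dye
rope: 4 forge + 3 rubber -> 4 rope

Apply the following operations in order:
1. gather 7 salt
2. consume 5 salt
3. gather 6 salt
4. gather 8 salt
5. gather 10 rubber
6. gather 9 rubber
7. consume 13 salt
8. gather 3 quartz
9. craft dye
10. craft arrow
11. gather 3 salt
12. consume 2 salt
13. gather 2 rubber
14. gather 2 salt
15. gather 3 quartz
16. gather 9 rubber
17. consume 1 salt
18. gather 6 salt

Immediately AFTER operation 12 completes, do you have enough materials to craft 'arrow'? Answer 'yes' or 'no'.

After 1 (gather 7 salt): salt=7
After 2 (consume 5 salt): salt=2
After 3 (gather 6 salt): salt=8
After 4 (gather 8 salt): salt=16
After 5 (gather 10 rubber): rubber=10 salt=16
After 6 (gather 9 rubber): rubber=19 salt=16
After 7 (consume 13 salt): rubber=19 salt=3
After 8 (gather 3 quartz): quartz=3 rubber=19 salt=3
After 9 (craft dye): dye=2 quartz=2 rubber=18
After 10 (craft arrow): arrow=4 dye=2 rubber=18
After 11 (gather 3 salt): arrow=4 dye=2 rubber=18 salt=3
After 12 (consume 2 salt): arrow=4 dye=2 rubber=18 salt=1

Answer: no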